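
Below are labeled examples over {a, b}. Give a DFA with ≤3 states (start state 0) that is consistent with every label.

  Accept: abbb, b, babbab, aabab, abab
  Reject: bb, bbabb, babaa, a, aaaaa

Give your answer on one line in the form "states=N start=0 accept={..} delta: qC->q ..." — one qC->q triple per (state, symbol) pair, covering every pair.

Fold the examples into a partial DFA from state 0: repeatedly fix the first undefined (state, symbol) met by the shortest-then-alphabetical prefix, trying targets in increasing order and rejecting any under which an Accept and a Reject string meet in one state with the same remainder; add a state when all current targets are rejected. Accepting states are where Accept strings end.
a: 0a undefined. 0a->0: ok.
b: 0b undefined. 0b->0: no, abbb/bb meet in 0. Open state 1: 0b->1.
ba: 1a undefined. 1a->0: ok.
bb: 1b undefined. 1b->0: ok.
All examples now run through 2 states with every (state, symbol) defined. Accept strings end in {1}, Reject strings end in {0}; accept={1}.

states=2 start=0 accept={1} delta: 0a->0 0b->1 1a->0 1b->0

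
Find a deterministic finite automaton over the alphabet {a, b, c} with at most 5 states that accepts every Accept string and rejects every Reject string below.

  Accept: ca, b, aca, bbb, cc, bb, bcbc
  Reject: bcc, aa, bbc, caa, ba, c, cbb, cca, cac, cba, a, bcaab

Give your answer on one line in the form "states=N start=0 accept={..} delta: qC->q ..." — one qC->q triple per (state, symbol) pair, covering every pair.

states=4 start=0 accept={1} delta: 0a->0 0b->1 0c->2 1a->0 1b->1 1c->3 2a->1 2b->3 2c->1 3a->3 3b->2 3c->0

Grow the machine one transition at a time. Run the examples from 0; the earliest place one falls off (shortest prefix, ties alphabetical) gets sent to the lowest-numbered state that keeps every Accept/Reject pair distinguishable — a pair clashes when both reach the same state with identical unread suffix — and to a fresh state only if none does.
a: 0a undefined. 0a->0: ok.
b: 0b undefined. 0b->0: no, b/aa meet in 0. Open state 1: 0b->1.
c: 0c undefined. 0c->0: no, ca/aa meet in 0. 0c->1: no, ca/ba meet in 1 with "a" left. Open state 2: 0c->2.
ba: 1a undefined. 1a->0: ok.
bb: 1b undefined. 1b->0: no, bb/aa meet in 0. 1b->1: ok.
bc: 1c undefined. 1c->0: no, b/bcaab meet in 1. 1c->1: no, b/bcc meet in 1. 1c->2: no, cc/bcc meet in 2 with "c" left. Open state 3: 1c->3.
ca: 2a undefined. 2a->0: no, ca/aa meet in 0. 2a->1: ok.
cb: 2b undefined. 2b->0: no, ca/cbb meet in 1. 2b->1: no, ca/cbb meet in 1. 2b->2: no, ca/cba meet in 1. 2b->3: ok.
cc: 2c undefined. 2c->0: no, cc/aa meet in 0. 2c->1: ok.
bca: 3a undefined. 3a->0: no, ca/bcaab meet in 1. 3a->1: no, ca/cba meet in 1. 3a->2: no, ca/bcaab meet in 1. 3a->3: ok.
bcb: 3b undefined. 3b->0: no, bcbc/c meet in 2. 3b->1: no, ca/cbb meet in 1. 3b->2: ok.
bcc: 3c undefined. 3c->0: ok.
All examples now run through 4 states with every (state, symbol) defined. Accept strings end in {1}, Reject strings end in {0,2,3}; accept={1}.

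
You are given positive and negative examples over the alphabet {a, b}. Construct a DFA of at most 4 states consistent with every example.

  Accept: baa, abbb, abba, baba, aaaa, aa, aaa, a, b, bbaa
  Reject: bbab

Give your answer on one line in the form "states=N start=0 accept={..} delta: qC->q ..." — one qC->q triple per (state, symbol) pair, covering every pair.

Fold the examples into a partial DFA from state 0: repeatedly fix the first undefined (state, symbol) met by the shortest-then-alphabetical prefix, trying targets in increasing order and rejecting any under which an Accept and a Reject string meet in one state with the same remainder; add a state when all current targets are rejected. Accepting states are where Accept strings end.
a: 0a undefined. 0a->0: ok.
b: 0b undefined. 0b->0: no, baa/bbab meet in 0. Open state 1: 0b->1.
ba: 1a undefined. 1a->0: ok.
bb: 1b undefined. 1b->0: no, abbb/bbab meet in 1. 1b->1: no, abbb/bbab meet in 1. Open state 2: 1b->2.
bba: 2a undefined. 2a->0: no, b/bbab meet in 1. 2a->1: ok.
abbb: 2b undefined. 2b->0: ok.
All examples now run through 3 states with every (state, symbol) defined. Accept strings end in {0,1}, Reject strings end in {2}; accept={0,1}.

states=3 start=0 accept={0,1} delta: 0a->0 0b->1 1a->0 1b->2 2a->1 2b->0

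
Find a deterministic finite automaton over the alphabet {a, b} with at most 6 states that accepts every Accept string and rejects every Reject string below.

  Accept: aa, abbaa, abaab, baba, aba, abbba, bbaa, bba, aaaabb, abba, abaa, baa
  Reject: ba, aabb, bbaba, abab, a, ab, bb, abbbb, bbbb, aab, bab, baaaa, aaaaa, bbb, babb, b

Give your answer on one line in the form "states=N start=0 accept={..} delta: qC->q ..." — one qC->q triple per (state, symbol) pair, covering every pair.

Fold the examples into a partial DFA from state 0: repeatedly fix the first undefined (state, symbol) met by the shortest-then-alphabetical prefix, trying targets in increasing order and rejecting any under which an Accept and a Reject string meet in one state with the same remainder; add a state when all current targets are rejected. Accepting states are where Accept strings end.
a: 0a undefined. 0a->0: no, aa/a meet in 0. Open state 1: 0a->1.
b: 0b undefined. 0b->0: no, baba/bbaba meet in 1 with "ba" left. 0b->1: no, aa/ba meet in 1 with "a" left. Open state 2: 0b->2.
aa: 1a undefined. 1a->0: no, aaaabb/aabb meet in 2 with "b" left. 1a->1: no, aa/a meet in 1. 1a->2: no, aa/b meet in 2. Open state 3: 1a->3.
ab: 1b undefined. 1b->0: no, abaab/aab meet in 3 with "b" left. 1b->1: ok.
ba: 2a undefined. 2a->0: no, abbaa/baaaa meet in 3 with "a" left. 2a->1: ok.
bb: 2b undefined. 2b->0: no, aa/bbaba meet in 3. 2b->1: ok.
aaa: 3a undefined. 3a->0: no, aa/aaaaa meet in 3. 3a->1: no, aa/baaaa meet in 3. 3a->2: no, aa/aaaaa meet in 3. 3a->3: no, aa/baaaa meet in 3. Open state 4: 3a->4.
aab: 3b undefined. 3b->0: ok.
aaaa: 4a undefined. 4a->0: no, aaaabb/ba meet in 1. 4a->1: no, aa/aaaaa meet in 3. 4a->2: no, aaaabb/ba meet in 1. 4a->3: no, aa/baaaa meet in 3. 4a->4: no, abbaa/baaaa meet in 4. Open state 5: 4a->5.
aaaaa: 5a undefined. 5a->0: ok.
aaaab: 5b undefined. 5b->0: no, aaaabb/aabb meet in 2. 5b->1: no, aaaabb/ba meet in 1. 5b->2: no, aaaabb/ba meet in 1. 5b->3: no, aaaabb/abab meet in 0. 5b->4: ok.
abaab: 4b undefined. 4b->0: no, abaab/abab meet in 0. 4b->1: no, abaab/ba meet in 1. 4b->2: no, abaab/aabb meet in 2. 4b->3: ok.
All examples now run through 6 states with every (state, symbol) defined. Accept strings end in {3,4}, Reject strings end in {0,1,2,5}; accept={3,4}.

states=6 start=0 accept={3,4} delta: 0a->1 0b->2 1a->3 1b->1 2a->1 2b->1 3a->4 3b->0 4a->5 4b->3 5a->0 5b->4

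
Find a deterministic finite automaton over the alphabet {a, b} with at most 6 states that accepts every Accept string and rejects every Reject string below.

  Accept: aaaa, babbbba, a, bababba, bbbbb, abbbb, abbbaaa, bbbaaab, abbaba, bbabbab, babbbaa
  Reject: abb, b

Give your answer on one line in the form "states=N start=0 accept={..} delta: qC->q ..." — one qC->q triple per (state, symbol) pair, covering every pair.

states=4 start=0 accept={0,3} delta: 0a->0 0b->1 1a->0 1b->2 2a->3 2b->3 3a->3 3b->3

Grow the machine one transition at a time. Run the examples from 0; the earliest place one falls off (shortest prefix, ties alphabetical) gets sent to the lowest-numbered state that keeps every Accept/Reject pair distinguishable — a pair clashes when both reach the same state with identical unread suffix — and to a fresh state only if none does.
a: 0a undefined. 0a->0: ok.
b: 0b undefined. 0b->0: no, aaaa/abb meet in 0. Open state 1: 0b->1.
ba: 1a undefined. 1a->0: ok.
bb: 1b undefined. 1b->0: no, aaaa/abb meet in 0. 1b->1: no, bbbbb/abb meet in 1. Open state 2: 1b->2.
bba: 2a undefined. 2a->0: no, bbabbab/b meet in 1. 2a->1: no, bababba/b meet in 1. 2a->2: no, bababba/abb meet in 2. Open state 3: 2a->3.
bbb: 2b undefined. 2b->0: no, bbbbb/abb meet in 2. 2b->1: no, bbbbb/b meet in 1. 2b->2: no, bbbbb/abb meet in 2. 2b->3: ok.
bbab: 3b undefined. 3b->0: no, bbbbb/b meet in 1. 3b->1: no, bbbbb/abb meet in 2. 3b->2: no, abbbb/abb meet in 2. 3b->3: ok.
bbba: 3a undefined. 3a->0: no, bbbaaab/b meet in 1. 3a->1: no, babbbba/b meet in 1. 3a->2: no, babbbba/abb meet in 2. 3a->3: ok.
All examples now run through 4 states with every (state, symbol) defined. Accept strings end in {0,3}, Reject strings end in {1,2}; accept={0,3}.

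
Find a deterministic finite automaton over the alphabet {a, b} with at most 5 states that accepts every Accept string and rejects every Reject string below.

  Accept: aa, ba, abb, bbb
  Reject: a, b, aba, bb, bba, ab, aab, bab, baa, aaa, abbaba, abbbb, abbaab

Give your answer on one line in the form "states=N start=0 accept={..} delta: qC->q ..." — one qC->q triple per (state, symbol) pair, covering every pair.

State merging on the prefix tree: take the shortest (then alphabetical) example prefix whose next move is undefined and point that move at state 0, else 1, else 2, ...; a target is out if some Accept/Reject pair would then sit in one state with the same input left (inseparable). If every existing state is out, open a new one.
a: 0a undefined. 0a->0: no, aa/a meet in 0. Open state 1: 0a->1.
b: 0b undefined. 0b->0: no, aa/baa meet in 1 with "a" left. 0b->1: ok.
aa: 1a undefined. 1a->0: ok.
ab: 1b undefined. 1b->0: no, aa/bb meet in 0. 1b->1: no, aa/aba meet in 0. Open state 2: 1b->2.
aba: 2a undefined. 2a->0: no, aa/aba meet in 0. 2a->1: ok.
abb: 2b undefined. 2b->0: ok.
All examples now run through 3 states with every (state, symbol) defined. Accept strings end in {0}, Reject strings end in {1,2}; accept={0}.

states=3 start=0 accept={0} delta: 0a->1 0b->1 1a->0 1b->2 2a->1 2b->0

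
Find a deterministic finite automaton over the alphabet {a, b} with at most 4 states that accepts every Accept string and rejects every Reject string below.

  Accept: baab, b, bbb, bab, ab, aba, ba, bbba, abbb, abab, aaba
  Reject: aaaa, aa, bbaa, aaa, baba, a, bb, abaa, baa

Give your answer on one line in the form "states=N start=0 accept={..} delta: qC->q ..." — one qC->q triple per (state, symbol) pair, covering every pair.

Grow the machine one transition at a time. Run the examples from 0; the earliest place one falls off (shortest prefix, ties alphabetical) gets sent to the lowest-numbered state that keeps every Accept/Reject pair distinguishable — a pair clashes when both reach the same state with identical unread suffix — and to a fresh state only if none does.
a: 0a undefined. 0a->0: ok.
b: 0b undefined. 0b->0: no, baab/aaaa meet in 0. Open state 1: 0b->1.
ba: 1a undefined. 1a->0: no, aba/aaaa meet in 0. 1a->1: no, baab/bb meet in 1 with "b" left. Open state 2: 1a->2.
bb: 1b undefined. 1b->0: ok.
baa: 2a undefined. 2a->0: ok.
bab: 2b undefined. 2b->0: no, bab/aaaa meet in 0. 2b->1: no, aba/baba meet in 2. 2b->2: ok.
All examples now run through 3 states with every (state, symbol) defined. Accept strings end in {1,2}, Reject strings end in {0}; accept={1,2}.

states=3 start=0 accept={1,2} delta: 0a->0 0b->1 1a->2 1b->0 2a->0 2b->2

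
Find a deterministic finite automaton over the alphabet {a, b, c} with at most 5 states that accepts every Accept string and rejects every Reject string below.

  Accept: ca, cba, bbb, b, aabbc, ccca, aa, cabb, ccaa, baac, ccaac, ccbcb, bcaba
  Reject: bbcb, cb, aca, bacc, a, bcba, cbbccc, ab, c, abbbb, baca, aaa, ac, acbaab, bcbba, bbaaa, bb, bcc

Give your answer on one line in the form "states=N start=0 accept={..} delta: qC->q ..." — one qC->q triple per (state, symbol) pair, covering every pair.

states=4 start=0 accept={2,3} delta: 0a->1 0b->2 0c->1 1a->2 1b->1 1c->0 2a->1 2b->0 2c->3 3a->1 3b->2 3c->0

State merging on the prefix tree: take the shortest (then alphabetical) example prefix whose next move is undefined and point that move at state 0, else 1, else 2, ...; a target is out if some Accept/Reject pair would then sit in one state with the same input left (inseparable). If every existing state is out, open a new one.
a: 0a undefined. 0a->0: no, ca/aca meet in 0 with "ca" left. Open state 1: 0a->1.
b: 0b undefined. 0b->0: no, cba/bcba meet in 0 with "cba" left. 0b->1: no, b/a meet in 1. Open state 2: 0b->2.
c: 0c undefined. 0c->0: no, ca/a meet in 1. 0c->1: ok.
aa: 1a undefined. 1a->0: no, cabb/bb meet in 2 with "b" left. 1a->1: no, ca/a meet in 1. 1a->2: ok.
ab: 1b undefined. 1b->0: no, cba/a meet in 1. 1b->1: ok.
ac: 1c undefined. 1c->0: ok.
ba: 2a undefined. 2a->0: no, ca/baca meet in 2. 2a->1: ok.
bb: 2b undefined. 2b->0: ok.
bc: 2c undefined. 2c->0: no, aabbc/cbbccc meet in 0. 2c->1: no, ca/bcba meet in 2. 2c->2: no, ca/bcc meet in 2. Open state 3: 2c->3.
bca: 3a undefined. 3a->0: no, bcaba/bbcb meet in 1. 3a->1: ok.
bcb: 3b undefined. 3b->0: no, ccbcb/cbbccc meet in 0. 3b->1: no, ca/bcba meet in 2. 3b->2: ok.
bcc: 3c undefined. 3c->0: ok.
All examples now run through 4 states with every (state, symbol) defined. Accept strings end in {2,3}, Reject strings end in {0,1}; accept={2,3}.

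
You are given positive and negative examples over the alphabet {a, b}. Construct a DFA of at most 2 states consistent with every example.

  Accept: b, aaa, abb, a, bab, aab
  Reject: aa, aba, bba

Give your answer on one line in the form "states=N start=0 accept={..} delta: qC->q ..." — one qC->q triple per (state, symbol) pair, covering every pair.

states=2 start=0 accept={1} delta: 0a->1 0b->1 1a->0 1b->1

Grow the machine one transition at a time. Run the examples from 0; the earliest place one falls off (shortest prefix, ties alphabetical) gets sent to the lowest-numbered state that keeps every Accept/Reject pair distinguishable — a pair clashes when both reach the same state with identical unread suffix — and to a fresh state only if none does.
a: 0a undefined. 0a->0: no, aaa/aa meet in 0. Open state 1: 0a->1.
b: 0b undefined. 0b->0: no, a/bba meet in 1. 0b->1: ok.
aa: 1a undefined. 1a->0: ok.
ab: 1b undefined. 1b->0: no, b/aba meet in 1. 1b->1: ok.
All examples now run through 2 states with every (state, symbol) defined. Accept strings end in {1}, Reject strings end in {0}; accept={1}.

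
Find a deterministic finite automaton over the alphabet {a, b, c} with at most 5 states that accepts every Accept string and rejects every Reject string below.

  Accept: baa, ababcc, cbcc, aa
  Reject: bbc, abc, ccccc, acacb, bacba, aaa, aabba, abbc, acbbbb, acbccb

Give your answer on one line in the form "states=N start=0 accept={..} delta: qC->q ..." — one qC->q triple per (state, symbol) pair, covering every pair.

states=4 start=0 accept={0,2} delta: 0a->1 0b->0 0c->1 1a->0 1b->0 1c->2 2a->1 2b->3 2c->1 3a->1 3b->3 3c->1

State merging on the prefix tree: take the shortest (then alphabetical) example prefix whose next move is undefined and point that move at state 0, else 1, else 2, ...; a target is out if some Accept/Reject pair would then sit in one state with the same input left (inseparable). If every existing state is out, open a new one.
a: 0a undefined. 0a->0: no, aa/aaa meet in 0. Open state 1: 0a->1.
b: 0b undefined. 0b->0: ok.
c: 0c undefined. 0c->0: no, cbcc/bbc meet in 0. 0c->1: ok.
aa: 1a undefined. 1a->0: ok.
ab: 1b undefined. 1b->0: ok.
ac: 1c undefined. 1c->0: no, baa/acacb meet in 0. 1c->1: no, baa/acacb meet in 0. Open state 2: 1c->2.
aca: 2a undefined. 2a->0: no, baa/acacb meet in 0. 2a->1: ok.
acb: 2b undefined. 2b->0: no, baa/acacb meet in 0. 2b->1: no, baa/bacba meet in 0. 2b->2: no, ababcc/acacb meet in 2. Open state 3: 2b->3.
ccc: 2c undefined. 2c->0: no, ababcc/ccccc meet in 2. 2c->1: ok.
acbb: 3b undefined. 3b->0: no, baa/acbbbb meet in 0. 3b->1: no, baa/acbbbb meet in 0. 3b->2: no, ababcc/acbbbb meet in 2. 3b->3: ok.
acbc: 3c undefined. 3c->0: no, baa/acbccb meet in 0. 3c->1: ok.
bacba: 3a undefined. 3a->0: no, baa/bacba meet in 0. 3a->1: ok.
All examples now run through 4 states with every (state, symbol) defined. Accept strings end in {0,2}, Reject strings end in {1,3}; accept={0,2}.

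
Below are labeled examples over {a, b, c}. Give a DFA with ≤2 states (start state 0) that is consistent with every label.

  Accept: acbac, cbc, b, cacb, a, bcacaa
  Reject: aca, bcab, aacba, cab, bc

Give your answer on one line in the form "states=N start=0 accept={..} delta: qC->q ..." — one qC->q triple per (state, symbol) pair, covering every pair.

states=2 start=0 accept={0} delta: 0a->0 0b->0 0c->1 1a->1 1b->1 1c->0

Grow the machine one transition at a time. Run the examples from 0; the earliest place one falls off (shortest prefix, ties alphabetical) gets sent to the lowest-numbered state that keeps every Accept/Reject pair distinguishable — a pair clashes when both reach the same state with identical unread suffix — and to a fresh state only if none does.
a: 0a undefined. 0a->0: ok.
b: 0b undefined. 0b->0: ok.
c: 0c undefined. 0c->0: no, acbac/aca meet in 0. Open state 1: 0c->1.
ca: 1a undefined. 1a->0: no, b/aca meet in 0. 1a->1: ok.
cb: 1b undefined. 1b->0: no, acbac/aca meet in 1. 1b->1: ok.
cac: 1c undefined. 1c->0: ok.
All examples now run through 2 states with every (state, symbol) defined. Accept strings end in {0}, Reject strings end in {1}; accept={0}.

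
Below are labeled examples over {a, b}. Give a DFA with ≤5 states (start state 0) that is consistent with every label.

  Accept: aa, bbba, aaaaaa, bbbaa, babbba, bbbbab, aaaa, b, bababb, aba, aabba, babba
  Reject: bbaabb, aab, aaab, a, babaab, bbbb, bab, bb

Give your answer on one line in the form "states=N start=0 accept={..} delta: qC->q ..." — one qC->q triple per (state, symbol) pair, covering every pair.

Fold the examples into a partial DFA from state 0: repeatedly fix the first undefined (state, symbol) met by the shortest-then-alphabetical prefix, trying targets in increasing order and rejecting any under which an Accept and a Reject string meet in one state with the same remainder; add a state when all current targets are rejected. Accepting states are where Accept strings end.
a: 0a undefined. 0a->0: no, aa/a meet in 0. Open state 1: 0a->1.
b: 0b undefined. 0b->0: no, bbba/a meet in 1. 0b->1: no, b/a meet in 1. Open state 2: 0b->2.
aa: 1a undefined. 1a->0: no, b/aab meet in 2. 1a->1: no, aa/a meet in 1. 1a->2: ok.
ab: 1b undefined. 1b->0: no, aba/a meet in 1. 1b->1: ok.
ba: 2a undefined. 2a->0: no, aa/aaab meet in 2. 2a->1: ok.
bb: 2b undefined. 2b->0: no, aa/bbaabb meet in 2. 2b->1: no, bbbaa/bbaabb meet in 1. 2b->2: no, aa/bbaabb meet in 2. Open state 3: 2b->3.
bba: 3a undefined. 3a->0: ok.
bbb: 3b undefined. 3b->0: no, aa/bbbb meet in 2. 3b->1: no, bbbaa/bbaabb meet in 1. 3b->2: no, bbba/bbaabb meet in 1. 3b->3: no, bbbaa/bbaabb meet in 1. Open state 4: 3b->4.
bbba: 4a undefined. 4a->0: no, bbbaa/bbaabb meet in 1. 4a->1: no, bbba/bbaabb meet in 1. 4a->2: no, bbbaa/bbaabb meet in 1. 4a->3: no, bbba/aab meet in 3. 4a->4: ok.
bbbb: 4b undefined. 4b->0: no, bbbbab/bbaabb meet in 1. 4b->1: no, bbbbab/aab meet in 3. 4b->2: no, aa/bbbb meet in 2. 4b->3: ok.
All examples now run through 5 states with every (state, symbol) defined. Accept strings end in {2,4}, Reject strings end in {1,3}; accept={2,4}.

states=5 start=0 accept={2,4} delta: 0a->1 0b->2 1a->2 1b->1 2a->1 2b->3 3a->0 3b->4 4a->4 4b->3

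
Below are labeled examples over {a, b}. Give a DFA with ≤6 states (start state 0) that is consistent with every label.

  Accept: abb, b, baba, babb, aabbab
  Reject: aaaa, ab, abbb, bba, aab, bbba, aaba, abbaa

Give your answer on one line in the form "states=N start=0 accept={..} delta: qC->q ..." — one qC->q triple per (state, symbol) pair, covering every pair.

states=5 start=0 accept={0,4} delta: 0a->1 0b->0 1a->2 1b->3 2a->0 2b->1 3a->0 3b->4 4a->0 4b->1

Grow the machine one transition at a time. Run the examples from 0; the earliest place one falls off (shortest prefix, ties alphabetical) gets sent to the lowest-numbered state that keeps every Accept/Reject pair distinguishable — a pair clashes when both reach the same state with identical unread suffix — and to a fresh state only if none does.
a: 0a undefined. 0a->0: no, b/ab meet in 0 with "b" left. Open state 1: 0a->1.
b: 0b undefined. 0b->0: ok.
aa: 1a undefined. 1a->0: no, b/aaaa meet in 0. 1a->1: no, baba/aaba meet in 1 with "ba" left. Open state 2: 1a->2.
ab: 1b undefined. 1b->0: no, abb/ab meet in 0. 1b->1: no, abb/ab meet in 1. 1b->2: no, abb/aab meet in 2 with "b" left. Open state 3: 1b->3.
aaa: 2a undefined. 2a->0: ok.
aab: 2b undefined. 2b->0: no, b/aab meet in 0. 2b->1: ok.
abb: 3b undefined. 3b->0: no, abb/abbb meet in 0. 3b->1: no, abb/aaaa meet in 1. 3b->2: no, abb/aaba meet in 2. 3b->3: no, abb/ab meet in 3. Open state 4: 3b->4.
abba: 4a undefined. 4a->0: ok.
abbb: 4b undefined. 4b->0: no, b/abbb meet in 0. 4b->1: ok.
baba: 3a undefined. 3a->0: ok.
All examples now run through 5 states with every (state, symbol) defined. Accept strings end in {0,4}, Reject strings end in {1,2,3}; accept={0,4}.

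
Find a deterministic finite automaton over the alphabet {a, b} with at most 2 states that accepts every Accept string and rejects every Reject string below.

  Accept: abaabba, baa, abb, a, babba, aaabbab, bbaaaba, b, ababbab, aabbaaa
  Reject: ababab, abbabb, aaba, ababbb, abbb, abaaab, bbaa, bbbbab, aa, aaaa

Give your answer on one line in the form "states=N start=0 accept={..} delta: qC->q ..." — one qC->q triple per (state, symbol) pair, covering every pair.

states=2 start=0 accept={1} delta: 0a->1 0b->1 1a->0 1b->0

State merging on the prefix tree: take the shortest (then alphabetical) example prefix whose next move is undefined and point that move at state 0, else 1, else 2, ...; a target is out if some Accept/Reject pair would then sit in one state with the same input left (inseparable). If every existing state is out, open a new one.
a: 0a undefined. 0a->0: no, a/aa meet in 0. Open state 1: 0a->1.
b: 0b undefined. 0b->0: no, baa/bbaa meet in 1 with "a" left. 0b->1: ok.
aa: 1a undefined. 1a->0: ok.
ab: 1b undefined. 1b->0: ok.
All examples now run through 2 states with every (state, symbol) defined. Accept strings end in {1}, Reject strings end in {0}; accept={1}.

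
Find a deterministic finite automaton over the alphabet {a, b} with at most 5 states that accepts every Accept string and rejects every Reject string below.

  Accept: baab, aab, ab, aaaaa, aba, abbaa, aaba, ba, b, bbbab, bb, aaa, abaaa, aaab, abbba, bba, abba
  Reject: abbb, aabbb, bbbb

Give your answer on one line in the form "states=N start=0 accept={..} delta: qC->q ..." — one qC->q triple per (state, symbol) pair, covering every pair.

State merging on the prefix tree: take the shortest (then alphabetical) example prefix whose next move is undefined and point that move at state 0, else 1, else 2, ...; a target is out if some Accept/Reject pair would then sit in one state with the same input left (inseparable). If every existing state is out, open a new one.
a: 0a undefined. 0a->0: ok.
b: 0b undefined. 0b->0: no, baab/abbb meet in 0. Open state 1: 0b->1.
ba: 1a undefined. 1a->0: ok.
bb: 1b undefined. 1b->0: no, baab/abbb meet in 1. 1b->1: no, baab/abbb meet in 1. Open state 2: 1b->2.
bba: 2a undefined. 2a->0: ok.
bbb: 2b undefined. 2b->0: no, baab/bbbb meet in 1. 2b->1: no, baab/abbb meet in 1. 2b->2: no, bb/abbb meet in 2. Open state 3: 2b->3.
bbba: 3a undefined. 3a->0: ok.
bbbb: 3b undefined. 3b->0: no, aaaaa/bbbb meet in 0. 3b->1: no, baab/bbbb meet in 1. 3b->2: no, bb/bbbb meet in 2. 3b->3: ok.
All examples now run through 4 states with every (state, symbol) defined. Accept strings end in {0,1,2}, Reject strings end in {3}; accept={0,1,2}.

states=4 start=0 accept={0,1,2} delta: 0a->0 0b->1 1a->0 1b->2 2a->0 2b->3 3a->0 3b->3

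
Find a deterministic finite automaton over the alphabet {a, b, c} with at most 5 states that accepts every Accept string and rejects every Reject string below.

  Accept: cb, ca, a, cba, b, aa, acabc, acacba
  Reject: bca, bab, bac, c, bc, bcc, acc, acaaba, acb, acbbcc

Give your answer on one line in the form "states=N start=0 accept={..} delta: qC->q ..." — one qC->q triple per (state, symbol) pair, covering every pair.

states=4 start=0 accept={1} delta: 0a->1 0b->1 0c->0 1a->1 1b->0 1c->2 2a->2 2b->3 2c->0 3a->0 3b->0 3c->1

State merging on the prefix tree: take the shortest (then alphabetical) example prefix whose next move is undefined and point that move at state 0, else 1, else 2, ...; a target is out if some Accept/Reject pair would then sit in one state with the same input left (inseparable). If every existing state is out, open a new one.
a: 0a undefined. 0a->0: no, cb/acb meet in 0 with "cb" left. Open state 1: 0a->1.
b: 0b undefined. 0b->0: no, ca/bca meet in 0 with "ca" left. 0b->1: ok.
c: 0c undefined. 0c->0: ok.
aa: 1a undefined. 1a->0: no, cb/bab meet in 1. 1a->1: ok.
ac: 1c undefined. 1c->0: no, cb/bca meet in 1. 1c->1: no, cb/bca meet in 1. Open state 2: 1c->2.
aca: 2a undefined. 2a->0: no, acabc/bac meet in 2. 2a->1: no, cb/bca meet in 1. 2a->2: ok.
acb: 2b undefined. 2b->0: no, cb/acaaba meet in 1. 2b->1: no, cb/acaaba meet in 1. 2b->2: no, acabc/bcc meet in 2 with "c" left. Open state 3: 2b->3.
acc: 2c undefined. 2c->0: ok.
bab: 1b undefined. 1b->0: ok.
acbb: 3b undefined. 3b->0: ok.
acabc: 3c undefined. 3c->0: no, acabc/bab meet in 0. 3c->1: ok.
acaaba: 3a undefined. 3a->0: ok.
All examples now run through 4 states with every (state, symbol) defined. Accept strings end in {1}, Reject strings end in {0,2,3}; accept={1}.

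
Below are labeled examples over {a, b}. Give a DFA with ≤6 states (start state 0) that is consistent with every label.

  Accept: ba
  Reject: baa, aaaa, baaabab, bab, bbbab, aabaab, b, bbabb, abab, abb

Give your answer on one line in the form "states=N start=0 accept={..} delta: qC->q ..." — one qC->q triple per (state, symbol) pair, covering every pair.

Grow the machine one transition at a time. Run the examples from 0; the earliest place one falls off (shortest prefix, ties alphabetical) gets sent to the lowest-numbered state that keeps every Accept/Reject pair distinguishable — a pair clashes when both reach the same state with identical unread suffix — and to a fresh state only if none does.
a: 0a undefined. 0a->0: ok.
b: 0b undefined. 0b->0: no, ba/baa meet in 0. Open state 1: 0b->1.
ba: 1a undefined. 1a->0: no, ba/baa meet in 0. 1a->1: no, ba/baa meet in 1. Open state 2: 1a->2.
bb: 1b undefined. 1b->0: ok.
baa: 2a undefined. 2a->0: ok.
bab: 2b undefined. 2b->0: ok.
All examples now run through 3 states with every (state, symbol) defined. Accept strings end in {2}, Reject strings end in {0,1}; accept={2}.

states=3 start=0 accept={2} delta: 0a->0 0b->1 1a->2 1b->0 2a->0 2b->0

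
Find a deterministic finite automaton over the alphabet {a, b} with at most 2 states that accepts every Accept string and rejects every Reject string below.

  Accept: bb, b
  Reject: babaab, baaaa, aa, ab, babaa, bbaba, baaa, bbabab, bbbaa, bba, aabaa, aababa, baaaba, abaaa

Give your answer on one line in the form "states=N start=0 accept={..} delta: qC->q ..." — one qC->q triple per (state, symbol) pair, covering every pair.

Grow the machine one transition at a time. Run the examples from 0; the earliest place one falls off (shortest prefix, ties alphabetical) gets sent to the lowest-numbered state that keeps every Accept/Reject pair distinguishable — a pair clashes when both reach the same state with identical unread suffix — and to a fresh state only if none does.
a: 0a undefined. 0a->0: no, b/ab meet in 0 with "b" left. Open state 1: 0a->1.
b: 0b undefined. 0b->0: ok.
aa: 1a undefined. 1a->0: no, bb/baaaa meet in 0. 1a->1: ok.
ab: 1b undefined. 1b->0: no, bb/babaab meet in 0. 1b->1: ok.
All examples now run through 2 states with every (state, symbol) defined. Accept strings end in {0}, Reject strings end in {1}; accept={0}.

states=2 start=0 accept={0} delta: 0a->1 0b->0 1a->1 1b->1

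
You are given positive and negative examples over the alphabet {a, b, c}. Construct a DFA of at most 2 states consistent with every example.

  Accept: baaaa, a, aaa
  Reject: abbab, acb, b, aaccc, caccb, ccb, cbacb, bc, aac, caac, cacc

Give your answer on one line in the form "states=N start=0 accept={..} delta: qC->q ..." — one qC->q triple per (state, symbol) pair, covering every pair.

State merging on the prefix tree: take the shortest (then alphabetical) example prefix whose next move is undefined and point that move at state 0, else 1, else 2, ...; a target is out if some Accept/Reject pair would then sit in one state with the same input left (inseparable). If every existing state is out, open a new one.
a: 0a undefined. 0a->0: ok.
b: 0b undefined. 0b->0: no, baaaa/abbab meet in 0. Open state 1: 0b->1.
c: 0c undefined. 0c->0: no, a/aaccc meet in 0. 0c->1: ok.
ba: 1a undefined. 1a->0: ok.
bc: 1c undefined. 1c->0: no, baaaa/bc meet in 0. 1c->1: ok.
cb: 1b undefined. 1b->0: no, baaaa/acb meet in 0. 1b->1: ok.
All examples now run through 2 states with every (state, symbol) defined. Accept strings end in {0}, Reject strings end in {1}; accept={0}.

states=2 start=0 accept={0} delta: 0a->0 0b->1 0c->1 1a->0 1b->1 1c->1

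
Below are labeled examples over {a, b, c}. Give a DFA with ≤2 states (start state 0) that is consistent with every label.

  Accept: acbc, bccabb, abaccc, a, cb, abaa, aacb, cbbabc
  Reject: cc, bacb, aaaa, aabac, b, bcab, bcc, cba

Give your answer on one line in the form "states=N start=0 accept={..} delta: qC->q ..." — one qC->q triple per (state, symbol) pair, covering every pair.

states=2 start=0 accept={1} delta: 0a->1 0b->0 0c->1 1a->0 1b->1 1c->0

State merging on the prefix tree: take the shortest (then alphabetical) example prefix whose next move is undefined and point that move at state 0, else 1, else 2, ...; a target is out if some Accept/Reject pair would then sit in one state with the same input left (inseparable). If every existing state is out, open a new one.
a: 0a undefined. 0a->0: no, a/aaaa meet in 0. Open state 1: 0a->1.
b: 0b undefined. 0b->0: ok.
c: 0c undefined. 0c->0: no, a/cba meet in 1. 0c->1: ok.
aa: 1a undefined. 1a->0: ok.
ab: 1b undefined. 1b->0: no, a/cba meet in 1. 1b->1: ok.
ac: 1c undefined. 1c->0: ok.
All examples now run through 2 states with every (state, symbol) defined. Accept strings end in {1}, Reject strings end in {0}; accept={1}.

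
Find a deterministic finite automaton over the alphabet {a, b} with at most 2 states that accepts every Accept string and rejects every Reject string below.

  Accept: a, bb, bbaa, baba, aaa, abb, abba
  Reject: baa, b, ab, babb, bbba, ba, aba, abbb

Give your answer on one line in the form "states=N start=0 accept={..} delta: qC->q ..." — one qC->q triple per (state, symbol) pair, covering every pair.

states=2 start=0 accept={0} delta: 0a->0 0b->1 1a->1 1b->0

Fold the examples into a partial DFA from state 0: repeatedly fix the first undefined (state, symbol) met by the shortest-then-alphabetical prefix, trying targets in increasing order and rejecting any under which an Accept and a Reject string meet in one state with the same remainder; add a state when all current targets are rejected. Accepting states are where Accept strings end.
a: 0a undefined. 0a->0: ok.
b: 0b undefined. 0b->0: no, a/baa meet in 0. Open state 1: 0b->1.
ba: 1a undefined. 1a->0: no, a/baa meet in 0. 1a->1: ok.
bb: 1b undefined. 1b->0: ok.
All examples now run through 2 states with every (state, symbol) defined. Accept strings end in {0}, Reject strings end in {1}; accept={0}.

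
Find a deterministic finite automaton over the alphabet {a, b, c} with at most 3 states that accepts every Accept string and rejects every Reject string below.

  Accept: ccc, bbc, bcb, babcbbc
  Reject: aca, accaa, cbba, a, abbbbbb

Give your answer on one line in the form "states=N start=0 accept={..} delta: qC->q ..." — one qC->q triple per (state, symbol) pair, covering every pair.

Grow the machine one transition at a time. Run the examples from 0; the earliest place one falls off (shortest prefix, ties alphabetical) gets sent to the lowest-numbered state that keeps every Accept/Reject pair distinguishable — a pair clashes when both reach the same state with identical unread suffix — and to a fresh state only if none does.
a: 0a undefined. 0a->0: ok.
b: 0b undefined. 0b->0: ok.
c: 0c undefined. 0c->0: no, ccc/aca meet in 0. Open state 1: 0c->1.
cb: 1b undefined. 1b->0: no, bcb/cbba meet in 0. 1b->1: ok.
cc: 1c undefined. 1c->0: no, babcbbc/accaa meet in 0. 1c->1: ok.
aca: 1a undefined. 1a->0: ok.
All examples now run through 2 states with every (state, symbol) defined. Accept strings end in {1}, Reject strings end in {0}; accept={1}.

states=2 start=0 accept={1} delta: 0a->0 0b->0 0c->1 1a->0 1b->1 1c->1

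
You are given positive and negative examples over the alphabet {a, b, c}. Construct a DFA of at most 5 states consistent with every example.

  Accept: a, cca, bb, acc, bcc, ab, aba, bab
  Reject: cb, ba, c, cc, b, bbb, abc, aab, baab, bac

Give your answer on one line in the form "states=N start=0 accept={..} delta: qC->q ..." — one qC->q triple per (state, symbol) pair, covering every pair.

states=5 start=0 accept={1,3} delta: 0a->1 0b->2 0c->0 1a->0 1b->3 1c->1 2a->4 2b->3 2c->1 3a->1 3b->0 3c->0 4a->0 4b->1 4c->0

Fold the examples into a partial DFA from state 0: repeatedly fix the first undefined (state, symbol) met by the shortest-then-alphabetical prefix, trying targets in increasing order and rejecting any under which an Accept and a Reject string meet in one state with the same remainder; add a state when all current targets are rejected. Accepting states are where Accept strings end.
a: 0a undefined. 0a->0: no, acc/cc meet in 0 with "cc" left. Open state 1: 0a->1.
b: 0b undefined. 0b->0: no, a/ba meet in 1. 0b->1: no, a/b meet in 1. Open state 2: 0b->2.
c: 0c undefined. 0c->0: ok.
aa: 1a undefined. 1a->0: ok.
ab: 1b undefined. 1b->0: no, ab/c meet in 0. 1b->1: no, aba/c meet in 0. 1b->2: no, ab/cb meet in 2. Open state 3: 1b->3.
ac: 1c undefined. 1c->0: no, acc/c meet in 0. 1c->1: ok.
ba: 2a undefined. 2a->0: no, ab/baab meet in 3. 2a->1: no, a/ba meet in 1. 2a->2: no, bb/baab meet in 2 with "b" left. 2a->3: no, ab/ba meet in 3. Open state 4: 2a->4.
bb: 2b undefined. 2b->0: no, bb/c meet in 0. 2b->1: no, ab/bbb meet in 3. 2b->2: no, bb/cb meet in 2. 2b->3: ok.
bc: 2c undefined. 2c->0: no, bcc/c meet in 0. 2c->1: ok.
aba: 3a undefined. 3a->0: no, aba/c meet in 0. 3a->1: ok.
abc: 3c undefined. 3c->0: ok.
baa: 4a undefined. 4a->0: ok.
bab: 4b undefined. 4b->0: no, bab/c meet in 0. 4b->1: ok.
bac: 4c undefined. 4c->0: ok.
bbb: 3b undefined. 3b->0: ok.
All examples now run through 5 states with every (state, symbol) defined. Accept strings end in {1,3}, Reject strings end in {0,2,4}; accept={1,3}.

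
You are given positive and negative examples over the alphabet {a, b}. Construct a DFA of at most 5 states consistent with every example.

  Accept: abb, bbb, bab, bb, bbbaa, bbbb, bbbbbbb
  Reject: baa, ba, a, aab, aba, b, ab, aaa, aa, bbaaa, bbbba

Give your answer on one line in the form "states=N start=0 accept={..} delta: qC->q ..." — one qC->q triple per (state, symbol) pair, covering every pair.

State merging on the prefix tree: take the shortest (then alphabetical) example prefix whose next move is undefined and point that move at state 0, else 1, else 2, ...; a target is out if some Accept/Reject pair would then sit in one state with the same input left (inseparable). If every existing state is out, open a new one.
a: 0a undefined. 0a->0: ok.
b: 0b undefined. 0b->0: no, abb/baa meet in 0. Open state 1: 0b->1.
ba: 1a undefined. 1a->0: no, bab/aab meet in 1. 1a->1: ok.
bb: 1b undefined. 1b->0: no, abb/a meet in 0. 1b->1: no, abb/baa meet in 1. Open state 2: 1b->2.
bba: 2a undefined. 2a->0: ok.
bbb: 2b undefined. 2b->0: no, bbb/a meet in 0. 2b->1: no, bbb/baa meet in 1. 2b->2: no, bbbaa/a meet in 0. Open state 3: 2b->3.
bbba: 3a undefined. 3a->0: no, bbbaa/a meet in 0. 3a->1: no, bbbaa/baa meet in 1. 3a->2: no, bbbaa/a meet in 0. 3a->3: ok.
bbbb: 3b undefined. 3b->0: no, bbbb/a meet in 0. 3b->1: no, bbbb/baa meet in 1. 3b->2: ok.
All examples now run through 4 states with every (state, symbol) defined. Accept strings end in {2,3}, Reject strings end in {0,1}; accept={2,3}.

states=4 start=0 accept={2,3} delta: 0a->0 0b->1 1a->1 1b->2 2a->0 2b->3 3a->3 3b->2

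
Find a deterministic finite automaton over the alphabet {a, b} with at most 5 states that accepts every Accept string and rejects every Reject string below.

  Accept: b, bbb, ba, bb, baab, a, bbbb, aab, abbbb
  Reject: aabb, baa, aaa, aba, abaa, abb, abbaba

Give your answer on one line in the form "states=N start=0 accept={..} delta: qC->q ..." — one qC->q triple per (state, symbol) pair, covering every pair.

states=5 start=0 accept={0,1} delta: 0a->1 0b->0 1a->2 1b->3 2a->2 2b->1 3a->2 3b->4 4a->1 4b->0

Fold the examples into a partial DFA from state 0: repeatedly fix the first undefined (state, symbol) met by the shortest-then-alphabetical prefix, trying targets in increasing order and rejecting any under which an Accept and a Reject string meet in one state with the same remainder; add a state when all current targets are rejected. Accepting states are where Accept strings end.
a: 0a undefined. 0a->0: no, ba/aba meet in 0 with "ba" left. Open state 1: 0a->1.
b: 0b undefined. 0b->0: ok.
aa: 1a undefined. 1a->0: no, b/aabb meet in 0. 1a->1: no, ba/baa meet in 1. Open state 2: 1a->2.
ab: 1b undefined. 1b->0: no, b/abb meet in 0. 1b->1: no, ba/abb meet in 1. 1b->2: no, baab/abb meet in 2 with "b" left. Open state 3: 1b->3.
aaa: 2a undefined. 2a->0: no, b/aaa meet in 0. 2a->1: no, ba/aaa meet in 1. 2a->2: ok.
aab: 2b undefined. 2b->0: no, b/aabb meet in 0. 2b->1: ok.
aba: 3a undefined. 3a->0: no, b/aba meet in 0. 3a->1: no, ba/aba meet in 1. 3a->2: ok.
abb: 3b undefined. 3b->0: no, b/abb meet in 0. 3b->1: no, ba/abb meet in 1. 3b->2: no, abbbb/aabb meet in 3. 3b->3: no, abbbb/aabb meet in 3. Open state 4: 3b->4.
abba: 4a undefined. 4a->0: no, ba/abbaba meet in 1. 4a->1: ok.
abbb: 4b undefined. 4b->0: ok.
All examples now run through 5 states with every (state, symbol) defined. Accept strings end in {0,1}, Reject strings end in {2,3,4}; accept={0,1}.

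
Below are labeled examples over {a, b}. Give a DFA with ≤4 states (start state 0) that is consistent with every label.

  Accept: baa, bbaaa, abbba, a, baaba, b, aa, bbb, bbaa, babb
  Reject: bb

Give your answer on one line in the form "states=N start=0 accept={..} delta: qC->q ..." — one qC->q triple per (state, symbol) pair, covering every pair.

states=3 start=0 accept={0,1} delta: 0a->0 0b->1 1a->1 1b->2 2a->0 2b->0

Grow the machine one transition at a time. Run the examples from 0; the earliest place one falls off (shortest prefix, ties alphabetical) gets sent to the lowest-numbered state that keeps every Accept/Reject pair distinguishable — a pair clashes when both reach the same state with identical unread suffix — and to a fresh state only if none does.
a: 0a undefined. 0a->0: ok.
b: 0b undefined. 0b->0: no, baa/bb meet in 0. Open state 1: 0b->1.
ba: 1a undefined. 1a->0: no, babb/bb meet in 1 with "b" left. 1a->1: ok.
bb: 1b undefined. 1b->0: no, bbaaa/bb meet in 0. 1b->1: no, baa/bb meet in 1. Open state 2: 1b->2.
bba: 2a undefined. 2a->0: ok.
bbb: 2b undefined. 2b->0: ok.
All examples now run through 3 states with every (state, symbol) defined. Accept strings end in {0,1}, Reject strings end in {2}; accept={0,1}.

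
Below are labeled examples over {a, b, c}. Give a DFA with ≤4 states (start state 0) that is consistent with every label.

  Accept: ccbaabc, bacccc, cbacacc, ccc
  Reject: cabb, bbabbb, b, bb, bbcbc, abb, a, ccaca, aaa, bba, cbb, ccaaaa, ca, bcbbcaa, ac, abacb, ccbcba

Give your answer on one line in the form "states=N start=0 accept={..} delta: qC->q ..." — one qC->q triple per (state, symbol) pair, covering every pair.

states=4 start=0 accept={2} delta: 0a->0 0b->0 0c->1 1a->0 1b->0 1c->2 2a->0 2b->3 2c->2 3a->3 3b->1 3c->0

Fold the examples into a partial DFA from state 0: repeatedly fix the first undefined (state, symbol) met by the shortest-then-alphabetical prefix, trying targets in increasing order and rejecting any under which an Accept and a Reject string meet in one state with the same remainder; add a state when all current targets are rejected. Accepting states are where Accept strings end.
a: 0a undefined. 0a->0: ok.
b: 0b undefined. 0b->0: ok.
c: 0c undefined. 0c->0: no, ccbaabc/cabb meet in 0. Open state 1: 0c->1.
ca: 1a undefined. 1a->0: ok.
cb: 1b undefined. 1b->0: ok.
cc: 1c undefined. 1c->0: no, ccbaabc/bbcbc meet in 1. 1c->1: no, ccbaabc/bbcbc meet in 1. Open state 2: 1c->2.
cca: 2a undefined. 2a->0: ok.
ccb: 2b undefined. 2b->0: no, ccbaabc/bbcbc meet in 1. 2b->1: no, ccbaabc/bbcbc meet in 1. 2b->2: no, ccbaabc/bbcbc meet in 1. Open state 3: 2b->3.
ccc: 2c undefined. 2c->0: no, bacccc/bbcbc meet in 1. 2c->1: no, ccc/bbcbc meet in 1. 2c->2: ok.
ccba: 3a undefined. 3a->0: no, ccbaabc/bbcbc meet in 1. 3a->1: no, ccbaabc/bbcbc meet in 1. 3a->2: no, ccbaabc/bbcbc meet in 1. 3a->3: ok.
ccbc: 3c undefined. 3c->0: ok.
ccbaab: 3b undefined. 3b->0: no, ccbaabc/bbcbc meet in 1. 3b->1: ok.
All examples now run through 4 states with every (state, symbol) defined. Accept strings end in {2}, Reject strings end in {0,1}; accept={2}.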